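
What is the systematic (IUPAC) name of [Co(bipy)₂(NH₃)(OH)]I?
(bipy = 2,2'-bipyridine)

The 1 iodide counter-ion carries a total charge of -1, so each complex ion is 1+.
Ligand charges: 2×2,2'-bipyridine (neutral), 1×hydroxo (-1 each), 1×ammine (neutral); total -1. So Co + (-1) = 1+, giving Co = +2.
Ligands are named alphabetically: ammine before bipyridine before hydroxo.

amminebis(2,2'-bipyridine)hydroxocobalt(II) iodide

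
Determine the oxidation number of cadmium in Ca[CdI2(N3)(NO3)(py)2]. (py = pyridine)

+2

1 calcium outside the brackets (+2 each) → the complex ion is 2−.
Ligand charges: 2×I = -2; 2×py neutral; 1×NO3 = -1; 1×N3 = -1; sum -4.
Cd + (-4) = 2− ⇒ Cd is +2.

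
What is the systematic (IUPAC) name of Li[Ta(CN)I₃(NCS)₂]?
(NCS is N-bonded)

lithium cyanotriiododiisothiocyanatotantalate(V)

The 1 lithium counter-ion carries a total charge of +1, so each complex ion is 1−.
Ligand charges: 2×isothiocyanato (-1 each), 3×iodo (-1 each), 1×cyano (-1 each); total -6. So Ta + (-6) = 1−, giving Ta = +5.
Ligands are named alphabetically: cyano before iodo before isothiocyanato.
The complex ion is anionic, so tantalum takes the -ate form tantalate(V).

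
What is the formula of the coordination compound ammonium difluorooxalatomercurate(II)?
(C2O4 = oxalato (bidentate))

Ligands: 2 fluoro (F, -1), 1 oxalato (C2O4, -2). Ligand charge sum = -4.
With Hg in oxidation state +2, the complex ion is [Hg...]^2−.
Charge balance with ammonium (+1) requires 1 complex ion per 2 ammonium.

(NH4)2[Hg(C2O4)F2]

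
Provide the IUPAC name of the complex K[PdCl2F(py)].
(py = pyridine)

potassium dichlorofluoro(pyridine)palladate(II)

The 1 potassium counter-ion carries a total charge of +1, so each complex ion is 1−.
Ligand charges: 1×fluoro (-1 each), 2×chloro (-1 each), 1×pyridine (neutral); total -3. So Pd + (-3) = 1−, giving Pd = +2.
The complex ion is anionic, so palladium takes the -ate form palladate(II).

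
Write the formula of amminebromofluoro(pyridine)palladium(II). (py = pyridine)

[PdBrF(NH3)(py)]

Ligands: 1 fluoro (F, -1), 1 ammine (NH3, neutral), 1 bromo (Br, -1), 1 pyridine (py, neutral). Ligand charge sum = -2.
With Pd in oxidation state +2, the complex ion is [Pd...].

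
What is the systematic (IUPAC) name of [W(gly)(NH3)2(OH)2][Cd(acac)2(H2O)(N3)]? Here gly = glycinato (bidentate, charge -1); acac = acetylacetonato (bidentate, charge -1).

Both ions are complex: the cation is named first with the plain metal name, the anion second with the -ate form; each ion's ligands are alphabetised independently.
Cadmium is always +2 in its complexes; the anion's ligand charges sum to -3, so the complex anion is 1−.
A 1:1 salt means the cation carries the equal and opposite charge, 1+.
Cation: ligand charges sum to -3; for the ion to be 1+, W = +4.

diammine(glycinato)dihydroxotungsten(IV) bis(acetylacetonato)aquaazidocadmate(II)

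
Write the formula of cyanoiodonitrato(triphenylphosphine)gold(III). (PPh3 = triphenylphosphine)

[Au(CN)I(NO3)(PPh3)]

Ligands: 1 cyano (CN, -1), 1 nitrato (NO3, -1), 1 iodo (I, -1), 1 triphenylphosphine (PPh3, neutral). Ligand charge sum = -3.
With Au in oxidation state +3, the complex ion is [Au...].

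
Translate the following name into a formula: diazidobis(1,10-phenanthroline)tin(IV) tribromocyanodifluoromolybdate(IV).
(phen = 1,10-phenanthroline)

Cation [Sn…]: ligand charges -2, Sn(IV) ⇒ ion charge 2+.
Anion [Mo…]: ligand charges -6, Mo(IV) ⇒ ion charge 2−.
One 2+ cation balances one 2− anion.

[Sn(N3)2(phen)2][MoBr3(CN)F2]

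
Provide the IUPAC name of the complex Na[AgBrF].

The 1 sodium counter-ion carries a total charge of +1, so each complex ion is 1−.
Ligand charges: 1×fluoro (-1 each), 1×bromo (-1 each); total -2. So Ag + (-2) = 1−, giving Ag = +1.
Ligands are named alphabetically: bromo before fluoro.
The complex ion is anionic, so silver takes the -ate form argentate(I).

sodium bromofluoroargentate(I)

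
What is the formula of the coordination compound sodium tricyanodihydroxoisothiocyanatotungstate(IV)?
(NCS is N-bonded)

Na2[W(CN)3(NCS)(OH)2]

Ligands: 3 cyano (CN, -1), 1 isothiocyanato (NCS, -1), 2 hydroxo (OH, -1). Ligand charge sum = -6.
With W in oxidation state +4, the complex ion is [W...]^2−.
Charge balance with sodium (+1) requires 1 complex ion per 2 sodium.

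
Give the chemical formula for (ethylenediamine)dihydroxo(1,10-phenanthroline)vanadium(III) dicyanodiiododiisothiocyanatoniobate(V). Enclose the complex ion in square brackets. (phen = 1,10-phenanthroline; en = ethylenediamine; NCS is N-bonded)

Cation [V…]: ligand charges -2, V(III) ⇒ ion charge 1+.
Anion [Nb…]: ligand charges -6, Nb(V) ⇒ ion charge 1−.
One 1+ cation balances one 1− anion.

[V(en)(OH)2(phen)][Nb(CN)2I2(NCS)2]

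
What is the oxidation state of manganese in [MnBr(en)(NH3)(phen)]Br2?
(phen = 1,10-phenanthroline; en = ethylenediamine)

2 bromide outside the brackets (-1 each) → the complex ion is 2+.
Ligand charges: 1×NH3 neutral; 1×phen neutral; 1×en neutral; 1×Br = -1; sum -1.
Mn + (-1) = 2+ ⇒ Mn is +3.

+3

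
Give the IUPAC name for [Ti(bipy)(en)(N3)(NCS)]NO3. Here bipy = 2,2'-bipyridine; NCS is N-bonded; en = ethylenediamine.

The 1 nitrate counter-ion carries a total charge of -1, so each complex ion is 1+.
Ligand charges: 1×2,2'-bipyridine (neutral), 1×isothiocyanato (-1 each), 1×ethylenediamine (neutral), 1×azido (-1 each); total -2. So Ti + (-2) = 1+, giving Ti = +3.
Ligands are named alphabetically: azido before bipyridine before ethylenediamine before isothiocyanato.

azido(2,2'-bipyridine)(ethylenediamine)isothiocyanatotitanium(III) nitrate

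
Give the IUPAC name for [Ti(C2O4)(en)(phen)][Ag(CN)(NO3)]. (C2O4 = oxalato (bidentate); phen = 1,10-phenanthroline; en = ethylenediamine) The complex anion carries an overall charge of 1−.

The complex anion is given as 1−; its ligand charges sum to -2, so Ag = +1.
A 1:1 salt means the cation carries the equal and opposite charge, 1+.
Cation: ligand charges sum to -2; for the ion to be 1+, Ti = +3.

(ethylenediamine)oxalato(1,10-phenanthroline)titanium(III) cyanonitratoargentate(I)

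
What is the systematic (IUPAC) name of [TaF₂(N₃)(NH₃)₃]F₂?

triammineazidodifluorotantalum(V) fluoride

The 2 fluoride counter-ions carry a total charge of -2, so each complex ion is 2+.
Ligand charges: 1×azido (-1 each), 3×ammine (neutral), 2×fluoro (-1 each); total -3. So Ta + (-3) = 2+, giving Ta = +5.
Ligands are named alphabetically: ammine before azido before fluoro.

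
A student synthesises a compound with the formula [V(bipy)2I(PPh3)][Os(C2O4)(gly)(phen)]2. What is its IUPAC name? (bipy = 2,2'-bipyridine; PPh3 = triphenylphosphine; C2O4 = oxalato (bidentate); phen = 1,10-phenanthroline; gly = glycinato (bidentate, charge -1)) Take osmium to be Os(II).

Os is given as +2; the anion's ligand charges sum to -3, so the complex anion is 1−.
With 2 anions per cation, the cation must be 2×1 = 2+.
Cation: ligand charges sum to -1; for the ion to be 2+, V = +3.

bis(2,2'-bipyridine)iodo(triphenylphosphine)vanadium(III) (glycinato)oxalato(1,10-phenanthroline)osmate(II)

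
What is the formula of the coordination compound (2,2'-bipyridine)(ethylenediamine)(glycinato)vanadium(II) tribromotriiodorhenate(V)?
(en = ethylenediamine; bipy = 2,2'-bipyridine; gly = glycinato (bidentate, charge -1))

Cation [V…]: ligand charges -1, V(II) ⇒ ion charge 1+.
Anion [Re…]: ligand charges -6, Re(V) ⇒ ion charge 1−.
One 1+ cation balances one 1− anion.

[V(bipy)(en)(gly)][ReBr3I3]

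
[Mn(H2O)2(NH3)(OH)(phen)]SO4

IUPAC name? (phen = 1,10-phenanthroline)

amminediaquahydroxo(1,10-phenanthroline)manganese(III) sulfate

The 1 sulfate counter-ion carries a total charge of -2, so each complex ion is 2+.
Ligand charges: 2×aqua (neutral), 1×1,10-phenanthroline (neutral), 1×hydroxo (-1 each), 1×ammine (neutral); total -1. So Mn + (-1) = 2+, giving Mn = +3.
Ligands are named alphabetically: ammine before aqua before hydroxo before phenanthroline.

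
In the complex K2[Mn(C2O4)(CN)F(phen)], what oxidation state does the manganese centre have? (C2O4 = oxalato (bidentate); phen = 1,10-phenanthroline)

2 potassium outside the brackets (+1 each) → the complex ion is 2−.
Ligand charges: 1×C2O4 = -2; 1×CN = -1; 1×F = -1; 1×phen neutral; sum -4.
Mn + (-4) = 2− ⇒ Mn is +2.

+2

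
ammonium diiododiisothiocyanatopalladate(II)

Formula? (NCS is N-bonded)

Ligands: 2 isothiocyanato (NCS, -1), 2 iodo (I, -1). Ligand charge sum = -4.
With Pd in oxidation state +2, the complex ion is [Pd...]^2−.
Charge balance with ammonium (+1) requires 1 complex ion per 2 ammonium.

(NH4)2[PdI2(NCS)2]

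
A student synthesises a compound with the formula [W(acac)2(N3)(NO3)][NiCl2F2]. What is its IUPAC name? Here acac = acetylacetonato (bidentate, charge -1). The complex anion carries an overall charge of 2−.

bis(acetylacetonato)azidonitratotungsten(VI) dichlorodifluoronickelate(II)

Both ions are complex: the cation is named first with the plain metal name, the anion second with the -ate form; each ion's ligands are alphabetised independently.
The complex anion is given as 2−; its ligand charges sum to -4, so Ni = +2.
A 1:1 salt means the cation carries the equal and opposite charge, 2+.
Cation: ligand charges sum to -4; for the ion to be 2+, W = +6.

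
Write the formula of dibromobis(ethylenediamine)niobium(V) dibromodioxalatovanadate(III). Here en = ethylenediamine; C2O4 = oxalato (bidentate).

Cation [Nb…]: ligand charges -2, Nb(V) ⇒ ion charge 3+.
Anion [V…]: ligand charges -6, V(III) ⇒ ion charge 3−.
One 3+ cation balances one 3− anion.

[NbBr2(en)2][VBr2(C2O4)2]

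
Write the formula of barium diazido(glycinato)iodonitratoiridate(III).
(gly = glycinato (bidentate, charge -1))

Ba[Ir(gly)I(N3)2(NO3)]

Ligands: 1 iodo (I, -1), 2 azido (N3, -1), 1 nitrato (NO3, -1), 1 glycinato (gly, -1). Ligand charge sum = -5.
Charge balance with barium (+2) requires 1 complex ion per 1 barium.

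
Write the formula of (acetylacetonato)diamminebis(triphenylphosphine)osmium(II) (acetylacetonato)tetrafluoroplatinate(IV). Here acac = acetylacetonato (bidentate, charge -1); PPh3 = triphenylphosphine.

[Os(acac)(NH3)2(PPh3)2][Pt(acac)F4]

Cation [Os…]: ligand charges -1, Os(II) ⇒ ion charge 1+.
Anion [Pt…]: ligand charges -5, Pt(IV) ⇒ ion charge 1−.
One 1+ cation balances one 1− anion.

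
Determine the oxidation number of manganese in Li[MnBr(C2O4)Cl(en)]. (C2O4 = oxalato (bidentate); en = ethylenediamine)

1 lithium outside the brackets (+1 each) → the complex ion is 1−.
Ligand charges: 1×C2O4 = -2; 1×en neutral; 1×Cl = -1; 1×Br = -1; sum -4.
Mn + (-4) = 1− ⇒ Mn is +3.

+3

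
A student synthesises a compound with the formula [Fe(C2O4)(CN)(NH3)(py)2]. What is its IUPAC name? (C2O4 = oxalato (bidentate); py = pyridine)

amminecyanooxalatobis(pyridine)iron(III)

There is no counter-ion, so the complex is neutral overall.
Ligand charges: 1×oxalato (-2 each), 2×pyridine (neutral), 1×ammine (neutral), 1×cyano (-1 each); total -3. So Fe + (-3) = 0, giving Fe = +3.
Ligands are named alphabetically: ammine before cyano before oxalato before pyridine.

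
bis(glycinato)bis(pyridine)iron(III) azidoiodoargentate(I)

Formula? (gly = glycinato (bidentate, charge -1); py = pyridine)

Cation [Fe…]: ligand charges -2, Fe(III) ⇒ ion charge 1+.
Anion [Ag…]: ligand charges -2, Ag(I) ⇒ ion charge 1−.
One 1+ cation balances one 1− anion.

[Fe(gly)2(py)2][AgI(N3)]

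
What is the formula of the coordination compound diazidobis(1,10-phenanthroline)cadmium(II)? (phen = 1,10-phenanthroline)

Ligands: 2 1,10-phenanthroline (phen, neutral), 2 azido (N3, -1). Ligand charge sum = -2.
With Cd in oxidation state +2, the complex ion is [Cd...].

[Cd(N3)2(phen)2]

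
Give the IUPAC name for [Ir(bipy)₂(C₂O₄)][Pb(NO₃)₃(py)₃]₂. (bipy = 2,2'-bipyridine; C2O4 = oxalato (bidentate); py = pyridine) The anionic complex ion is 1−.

bis(2,2'-bipyridine)oxalatoiridium(IV) trinitratotris(pyridine)plumbate(II)

Both ions are complex: the cation is named first with the plain metal name, the anion second with the -ate form; each ion's ligands are alphabetised independently.
The complex anion is given as 1−; its ligand charges sum to -3, so Pb = +2.
With 2 anions per cation, the cation must be 2×1 = 2+.
Cation: ligand charges sum to -2; for the ion to be 2+, Ir = +4.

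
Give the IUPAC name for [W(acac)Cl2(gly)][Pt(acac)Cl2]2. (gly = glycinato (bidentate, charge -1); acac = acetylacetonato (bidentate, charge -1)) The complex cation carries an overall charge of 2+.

The complex cation is given as 2+; its ligand charges sum to -4, so W = +6.
With 2 anions per cation, each anion must be 2/2 = 1−.
Anion: ligand charges sum to -3; for the ion to be 1−, Pt = +2.

(acetylacetonato)dichloro(glycinato)tungsten(VI) (acetylacetonato)dichloroplatinate(II)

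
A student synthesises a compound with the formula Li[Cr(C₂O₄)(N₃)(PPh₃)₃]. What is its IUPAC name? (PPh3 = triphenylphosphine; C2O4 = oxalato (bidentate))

The 1 lithium counter-ion carries a total charge of +1, so each complex ion is 1−.
Ligand charges: 3×triphenylphosphine (neutral), 1×azido (-1 each), 1×oxalato (-2 each); total -3. So Cr + (-3) = 1−, giving Cr = +2.
The complex ion is anionic, so chromium takes the -ate form chromate(II).

lithium azidooxalatotris(triphenylphosphine)chromate(II)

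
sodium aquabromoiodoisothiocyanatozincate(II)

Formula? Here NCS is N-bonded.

Na[ZnBr(H2O)I(NCS)]

Ligands: 1 bromo (Br, -1), 1 aqua (H2O, neutral), 1 isothiocyanato (NCS, -1), 1 iodo (I, -1). Ligand charge sum = -3.
With Zn in oxidation state +2, the complex ion is [Zn...]^1−.
Charge balance with sodium (+1) requires 1 complex ion per 1 sodium.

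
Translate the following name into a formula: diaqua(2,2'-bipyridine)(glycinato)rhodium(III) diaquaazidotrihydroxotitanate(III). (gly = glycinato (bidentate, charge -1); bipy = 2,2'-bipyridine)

Cation [Rh…]: ligand charges -1, Rh(III) ⇒ ion charge 2+.
Anion [Ti…]: ligand charges -4, Ti(III) ⇒ ion charge 1−.

[Rh(bipy)(gly)(H2O)2][Ti(H2O)2(N3)(OH)3]2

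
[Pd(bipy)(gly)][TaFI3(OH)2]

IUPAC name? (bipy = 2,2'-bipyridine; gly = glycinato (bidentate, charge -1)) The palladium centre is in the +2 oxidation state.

Both ions are complex: the cation is named first with the plain metal name, the anion second with the -ate form; each ion's ligands are alphabetised independently.
Pd is given as +2; the cation's ligand charges sum to -1, so the complex cation is 1+.
A 1:1 salt means the anion carries the equal and opposite charge, 1−.
Anion: ligand charges sum to -6; for the ion to be 1−, Ta = +5.

(2,2'-bipyridine)(glycinato)palladium(II) fluorodihydroxotriiodotantalate(V)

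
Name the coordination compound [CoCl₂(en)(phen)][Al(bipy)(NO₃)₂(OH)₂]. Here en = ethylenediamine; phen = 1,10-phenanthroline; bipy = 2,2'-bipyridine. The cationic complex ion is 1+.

Both ions are complex: the cation is named first with the plain metal name, the anion second with the -ate form; each ion's ligands are alphabetised independently.
The complex cation is given as 1+; its ligand charges sum to -2, so Co = +3.
A 1:1 salt means the anion carries the equal and opposite charge, 1−.
Anion: ligand charges sum to -4; for the ion to be 1−, Al = +3.

dichloro(ethylenediamine)(1,10-phenanthroline)cobalt(III) (2,2'-bipyridine)dihydroxodinitratoaluminate(III)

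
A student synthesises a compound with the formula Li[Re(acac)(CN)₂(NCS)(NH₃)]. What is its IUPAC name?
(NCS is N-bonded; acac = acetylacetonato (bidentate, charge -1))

The 1 lithium counter-ion carries a total charge of +1, so each complex ion is 1−.
Ligand charges: 1×ammine (neutral), 2×cyano (-1 each), 1×isothiocyanato (-1 each), 1×acetylacetonato (-1 each); total -4. So Re + (-4) = 1−, giving Re = +3.
The complex ion is anionic, so rhenium takes the -ate form rhenate(III).

lithium (acetylacetonato)amminedicyanoisothiocyanatorhenate(III)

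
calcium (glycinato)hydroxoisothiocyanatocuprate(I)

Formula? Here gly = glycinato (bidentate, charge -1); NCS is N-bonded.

Ligands: 1 glycinato (gly, -1), 1 hydroxo (OH, -1), 1 isothiocyanato (NCS, -1). Ligand charge sum = -3.
Charge balance with calcium (+2) requires 1 complex ion per 1 calcium.

Ca[Cu(gly)(NCS)(OH)]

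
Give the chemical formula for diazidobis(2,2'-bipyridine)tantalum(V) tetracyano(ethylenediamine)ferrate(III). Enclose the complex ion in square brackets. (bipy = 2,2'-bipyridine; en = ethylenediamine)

Cation [Ta…]: ligand charges -2, Ta(V) ⇒ ion charge 3+.
Anion [Fe…]: ligand charges -4, Fe(III) ⇒ ion charge 1−.

[Ta(bipy)2(N3)2][Fe(CN)4(en)]3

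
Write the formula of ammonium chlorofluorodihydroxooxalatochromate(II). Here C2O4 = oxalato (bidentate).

(NH4)4[Cr(C2O4)ClF(OH)2]

Ligands: 1 fluoro (F, -1), 2 hydroxo (OH, -1), 1 chloro (Cl, -1), 1 oxalato (C2O4, -2). Ligand charge sum = -6.
With Cr in oxidation state +2, the complex ion is [Cr...]^4−.
Charge balance with ammonium (+1) requires 1 complex ion per 4 ammonium.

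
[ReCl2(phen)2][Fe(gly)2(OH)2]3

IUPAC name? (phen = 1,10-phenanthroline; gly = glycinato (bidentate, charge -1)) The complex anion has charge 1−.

dichlorobis(1,10-phenanthroline)rhenium(V) bis(glycinato)dihydroxoferrate(III)

Both ions are complex: the cation is named first with the plain metal name, the anion second with the -ate form; each ion's ligands are alphabetised independently.
The complex anion is given as 1−; its ligand charges sum to -4, so Fe = +3.
With 3 anions per cation, the cation must be 3×1 = 3+.
Cation: ligand charges sum to -2; for the ion to be 3+, Re = +5.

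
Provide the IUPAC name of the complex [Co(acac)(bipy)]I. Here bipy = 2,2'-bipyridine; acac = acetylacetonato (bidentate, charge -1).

The 1 iodide counter-ion carries a total charge of -1, so each complex ion is 1+.
Ligand charges: 1×2,2'-bipyridine (neutral), 1×acetylacetonato (-1 each); total -1. So Co + (-1) = 1+, giving Co = +2.
Ligands are named alphabetically: acetylacetonato before bipyridine.

(acetylacetonato)(2,2'-bipyridine)cobalt(II) iodide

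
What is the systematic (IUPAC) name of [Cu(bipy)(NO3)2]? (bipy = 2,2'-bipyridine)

(2,2'-bipyridine)dinitratocopper(II)

There is no counter-ion, so the complex is neutral overall.
Ligand charges: 1×2,2'-bipyridine (neutral), 2×nitrato (-1 each); total -2. So Cu + (-2) = 0, giving Cu = +2.
Ligands are named alphabetically: bipyridine before nitrato.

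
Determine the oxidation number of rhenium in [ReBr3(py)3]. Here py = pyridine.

+3

No counter-ion: the bracketed complex is neutral.
Ligand charges: 3×Br = -3; 3×py neutral; sum -3.
Re + (-3) = 0 ⇒ Re is +3.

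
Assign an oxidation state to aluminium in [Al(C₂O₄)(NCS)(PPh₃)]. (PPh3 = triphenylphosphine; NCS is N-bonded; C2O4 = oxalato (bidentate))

+3

No counter-ion: the bracketed complex is neutral.
Ligand charges: 1×PPh3 neutral; 1×NCS = -1; 1×C2O4 = -2; sum -3.
Al + (-3) = 0 ⇒ Al is +3.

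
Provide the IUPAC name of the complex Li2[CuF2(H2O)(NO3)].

lithium aquadifluoronitratocuprate(I)

The 2 lithium counter-ions carry a total charge of +2, so each complex ion is 2−.
Ligand charges: 1×nitrato (-1 each), 2×fluoro (-1 each), 1×aqua (neutral); total -3. So Cu + (-3) = 2−, giving Cu = +1.
Ligands are named alphabetically: aqua before fluoro before nitrato.
The complex ion is anionic, so copper takes the -ate form cuprate(I).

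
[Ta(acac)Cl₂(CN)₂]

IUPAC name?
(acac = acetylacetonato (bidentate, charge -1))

There is no counter-ion, so the complex is neutral overall.
Ligand charges: 2×chloro (-1 each), 2×cyano (-1 each), 1×acetylacetonato (-1 each); total -5. So Ta + (-5) = 0, giving Ta = +5.
Ligands are named alphabetically: acetylacetonato before chloro before cyano.

(acetylacetonato)dichlorodicyanotantalum(V)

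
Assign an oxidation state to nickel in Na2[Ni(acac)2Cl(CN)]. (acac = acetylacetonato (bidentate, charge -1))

+2

2 sodium outside the brackets (+1 each) → the complex ion is 2−.
Ligand charges: 2×acac = -2; 1×CN = -1; 1×Cl = -1; sum -4.
Ni + (-4) = 2− ⇒ Ni is +2.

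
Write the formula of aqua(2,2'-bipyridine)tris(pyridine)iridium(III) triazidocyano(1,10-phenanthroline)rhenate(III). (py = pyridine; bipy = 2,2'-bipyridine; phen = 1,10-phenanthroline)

[Ir(bipy)(H2O)(py)3][Re(CN)(N3)3(phen)]3

Cation [Ir…]: ligand charges 0, Ir(III) ⇒ ion charge 3+.
Anion [Re…]: ligand charges -4, Re(III) ⇒ ion charge 1−.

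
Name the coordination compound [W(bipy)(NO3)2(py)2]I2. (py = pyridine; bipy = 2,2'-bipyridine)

The 2 iodide counter-ions carry a total charge of -2, so each complex ion is 2+.
Ligand charges: 2×nitrato (-1 each), 2×pyridine (neutral), 1×2,2'-bipyridine (neutral); total -2. So W + (-2) = 2+, giving W = +4.
Ligands are named alphabetically: bipyridine before nitrato before pyridine.

(2,2'-bipyridine)dinitratobis(pyridine)tungsten(IV) iodide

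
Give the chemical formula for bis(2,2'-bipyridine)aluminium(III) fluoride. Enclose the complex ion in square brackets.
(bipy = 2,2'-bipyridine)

[Al(bipy)2]F3

Ligands: 2 2,2'-bipyridine (bipy, neutral). Ligand charge sum = 0.
With Al in oxidation state +3, the complex ion is [Al...]^3+.
Charge balance with fluoride (-1) requires 1 complex ion per 3 fluoride.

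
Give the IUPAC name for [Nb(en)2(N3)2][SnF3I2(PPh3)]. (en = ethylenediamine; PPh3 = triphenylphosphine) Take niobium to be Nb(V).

diazidobis(ethylenediamine)niobium(V) trifluorodiiodo(triphenylphosphine)stannate(II)

Nb is given as +5; the cation's ligand charges sum to -2, so the complex cation is 3+.
A 1:1 salt means the anion carries the equal and opposite charge, 3−.
Anion: ligand charges sum to -5; for the ion to be 3−, Sn = +2.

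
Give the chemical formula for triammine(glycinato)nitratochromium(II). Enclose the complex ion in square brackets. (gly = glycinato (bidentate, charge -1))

Ligands: 1 nitrato (NO3, -1), 3 ammine (NH3, neutral), 1 glycinato (gly, -1). Ligand charge sum = -2.
With Cr in oxidation state +2, the complex ion is [Cr...].

[Cr(gly)(NH3)3(NO3)]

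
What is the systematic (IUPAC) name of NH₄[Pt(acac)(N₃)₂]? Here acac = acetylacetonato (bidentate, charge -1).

ammonium (acetylacetonato)diazidoplatinate(II)

The 1 ammonium counter-ion carries a total charge of +1, so each complex ion is 1−.
Ligand charges: 2×azido (-1 each), 1×acetylacetonato (-1 each); total -3. So Pt + (-3) = 1−, giving Pt = +2.
The complex ion is anionic, so platinum takes the -ate form platinate(II).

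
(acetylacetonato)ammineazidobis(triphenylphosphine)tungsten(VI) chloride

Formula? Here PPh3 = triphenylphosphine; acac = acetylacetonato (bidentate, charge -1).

[W(acac)(N3)(NH3)(PPh3)2]Cl4

Ligands: 1 azido (N3, -1), 2 triphenylphosphine (PPh3, neutral), 1 acetylacetonato (acac, -1), 1 ammine (NH3, neutral). Ligand charge sum = -2.
Charge balance with chloride (-1) requires 1 complex ion per 4 chloride.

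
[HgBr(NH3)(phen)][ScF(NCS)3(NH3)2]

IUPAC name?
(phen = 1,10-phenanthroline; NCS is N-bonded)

Scandium is always +3 in its complexes; the anion's ligand charges sum to -4, so the complex anion is 1−.
A 1:1 salt means the cation carries the equal and opposite charge, 1+.
Cation: ligand charges sum to -1; for the ion to be 1+, Hg = +2.

amminebromo(1,10-phenanthroline)mercury(II) diamminefluorotriisothiocyanatoscandate(III)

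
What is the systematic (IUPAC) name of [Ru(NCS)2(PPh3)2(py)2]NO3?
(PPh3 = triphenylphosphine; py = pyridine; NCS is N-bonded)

diisothiocyanatobis(pyridine)bis(triphenylphosphine)ruthenium(III) nitrate

The 1 nitrate counter-ion carries a total charge of -1, so each complex ion is 1+.
Ligand charges: 2×triphenylphosphine (neutral), 2×pyridine (neutral), 2×isothiocyanato (-1 each); total -2. So Ru + (-2) = 1+, giving Ru = +3.
Ligands are named alphabetically: isothiocyanato before pyridine before triphenylphosphine.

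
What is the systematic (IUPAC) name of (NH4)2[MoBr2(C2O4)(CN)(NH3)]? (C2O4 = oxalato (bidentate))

The 2 ammonium counter-ions carry a total charge of +2, so each complex ion is 2−.
Ligand charges: 1×cyano (-1 each), 2×bromo (-1 each), 1×ammine (neutral), 1×oxalato (-2 each); total -5. So Mo + (-5) = 2−, giving Mo = +3.
Ligands are named alphabetically: ammine before bromo before cyano before oxalato.
The complex ion is anionic, so molybdenum takes the -ate form molybdate(III).

ammonium amminedibromocyanooxalatomolybdate(III)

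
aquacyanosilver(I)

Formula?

[Ag(CN)(H2O)]

Ligands: 1 cyano (CN, -1), 1 aqua (H2O, neutral). Ligand charge sum = -1.
With Ag in oxidation state +1, the complex ion is [Ag...].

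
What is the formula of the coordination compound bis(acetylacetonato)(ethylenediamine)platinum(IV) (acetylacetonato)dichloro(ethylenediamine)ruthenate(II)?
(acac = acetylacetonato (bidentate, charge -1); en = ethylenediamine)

[Pt(acac)2(en)][Ru(acac)Cl2(en)]2

Cation [Pt…]: ligand charges -2, Pt(IV) ⇒ ion charge 2+.
Anion [Ru…]: ligand charges -3, Ru(II) ⇒ ion charge 1−.
One 2+ cation requires 2 of the 1− anion.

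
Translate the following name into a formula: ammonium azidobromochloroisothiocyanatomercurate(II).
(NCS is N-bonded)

Ligands: 1 bromo (Br, -1), 1 isothiocyanato (NCS, -1), 1 azido (N3, -1), 1 chloro (Cl, -1). Ligand charge sum = -4.
Charge balance with ammonium (+1) requires 1 complex ion per 2 ammonium.

(NH4)2[HgBrCl(N3)(NCS)]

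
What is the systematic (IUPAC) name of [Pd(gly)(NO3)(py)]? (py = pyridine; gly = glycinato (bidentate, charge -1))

There is no counter-ion, so the complex is neutral overall.
Ligand charges: 1×pyridine (neutral), 1×nitrato (-1 each), 1×glycinato (-1 each); total -2. So Pd + (-2) = 0, giving Pd = +2.
Ligands are named alphabetically: glycinato before nitrato before pyridine.

(glycinato)nitrato(pyridine)palladium(II)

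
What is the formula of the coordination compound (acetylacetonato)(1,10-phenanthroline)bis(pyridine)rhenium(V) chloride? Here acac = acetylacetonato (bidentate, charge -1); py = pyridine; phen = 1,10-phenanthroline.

[Re(acac)(phen)(py)2]Cl4

Ligands: 1 acetylacetonato (acac, -1), 2 pyridine (py, neutral), 1 1,10-phenanthroline (phen, neutral). Ligand charge sum = -1.
Charge balance with chloride (-1) requires 1 complex ion per 4 chloride.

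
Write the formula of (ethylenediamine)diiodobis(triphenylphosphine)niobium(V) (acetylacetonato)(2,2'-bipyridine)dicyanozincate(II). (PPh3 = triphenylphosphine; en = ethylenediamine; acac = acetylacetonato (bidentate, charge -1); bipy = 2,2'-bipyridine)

[Nb(en)I2(PPh3)2][Zn(acac)(bipy)(CN)2]3

Cation [Nb…]: ligand charges -2, Nb(V) ⇒ ion charge 3+.
Anion [Zn…]: ligand charges -3, Zn(II) ⇒ ion charge 1−.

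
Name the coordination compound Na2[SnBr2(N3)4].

The 2 sodium counter-ions carry a total charge of +2, so each complex ion is 2−.
Ligand charges: 2×bromo (-1 each), 4×azido (-1 each); total -6. So Sn + (-6) = 2−, giving Sn = +4.
Ligands are named alphabetically: azido before bromo.
The complex ion is anionic, so tin takes the -ate form stannate(IV).

sodium tetraazidodibromostannate(IV)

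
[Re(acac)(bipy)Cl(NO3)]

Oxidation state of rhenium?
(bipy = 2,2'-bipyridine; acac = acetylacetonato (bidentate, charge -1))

+3

No counter-ion: the bracketed complex is neutral.
Ligand charges: 1×Cl = -1; 1×bipy neutral; 1×NO3 = -1; 1×acac = -1; sum -3.
Re + (-3) = 0 ⇒ Re is +3.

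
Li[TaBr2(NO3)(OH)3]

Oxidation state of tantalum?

1 lithium outside the brackets (+1 each) → the complex ion is 1−.
Ligand charges: 3×OH = -3; 2×Br = -2; 1×NO3 = -1; sum -6.
Ta + (-6) = 1− ⇒ Ta is +5.

+5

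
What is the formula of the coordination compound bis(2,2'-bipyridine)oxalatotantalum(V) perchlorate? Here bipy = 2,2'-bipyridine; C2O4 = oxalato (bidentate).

[Ta(bipy)2(C2O4)](ClO4)3

Ligands: 2 2,2'-bipyridine (bipy, neutral), 1 oxalato (C2O4, -2). Ligand charge sum = -2.
With Ta in oxidation state +5, the complex ion is [Ta...]^3+.
Charge balance with perchlorate (-1) requires 1 complex ion per 3 perchlorate.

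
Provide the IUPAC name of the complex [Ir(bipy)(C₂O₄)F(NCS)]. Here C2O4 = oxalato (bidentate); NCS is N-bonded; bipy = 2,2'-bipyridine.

There is no counter-ion, so the complex is neutral overall.
Ligand charges: 1×oxalato (-2 each), 1×isothiocyanato (-1 each), 1×fluoro (-1 each), 1×2,2'-bipyridine (neutral); total -4. So Ir + (-4) = 0, giving Ir = +4.
Ligands are named alphabetically: bipyridine before fluoro before isothiocyanato before oxalato.

(2,2'-bipyridine)fluoroisothiocyanatooxalatoiridium(IV)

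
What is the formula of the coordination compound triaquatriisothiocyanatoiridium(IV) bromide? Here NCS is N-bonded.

[Ir(H2O)3(NCS)3]Br

Ligands: 3 aqua (H2O, neutral), 3 isothiocyanato (NCS, -1). Ligand charge sum = -3.
With Ir in oxidation state +4, the complex ion is [Ir...]^1+.
Charge balance with bromide (-1) requires 1 complex ion per 1 bromide.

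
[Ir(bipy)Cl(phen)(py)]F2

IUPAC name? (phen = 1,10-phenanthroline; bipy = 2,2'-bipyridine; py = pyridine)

(2,2'-bipyridine)chloro(1,10-phenanthroline)(pyridine)iridium(III) fluoride

The 2 fluoride counter-ions carry a total charge of -2, so each complex ion is 2+.
Ligand charges: 1×1,10-phenanthroline (neutral), 1×2,2'-bipyridine (neutral), 1×chloro (-1 each), 1×pyridine (neutral); total -1. So Ir + (-1) = 2+, giving Ir = +3.
Ligands are named alphabetically: bipyridine before chloro before phenanthroline before pyridine.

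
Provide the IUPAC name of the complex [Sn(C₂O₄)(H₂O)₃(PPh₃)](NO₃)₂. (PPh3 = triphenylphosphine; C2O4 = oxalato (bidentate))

The 2 nitrate counter-ions carry a total charge of -2, so each complex ion is 2+.
Ligand charges: 1×triphenylphosphine (neutral), 1×oxalato (-2 each), 3×aqua (neutral); total -2. So Sn + (-2) = 2+, giving Sn = +4.
Ligands are named alphabetically: aqua before oxalato before triphenylphosphine.

triaquaoxalato(triphenylphosphine)tin(IV) nitrate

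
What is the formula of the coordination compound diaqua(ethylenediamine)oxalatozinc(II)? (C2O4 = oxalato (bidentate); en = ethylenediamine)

Ligands: 2 aqua (H2O, neutral), 1 oxalato (C2O4, -2), 1 ethylenediamine (en, neutral). Ligand charge sum = -2.
With Zn in oxidation state +2, the complex ion is [Zn...].

[Zn(C2O4)(en)(H2O)2]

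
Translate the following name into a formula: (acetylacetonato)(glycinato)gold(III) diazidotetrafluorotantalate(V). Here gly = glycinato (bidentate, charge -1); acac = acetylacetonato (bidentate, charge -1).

[Au(acac)(gly)][TaF4(N3)2]

Cation [Au…]: ligand charges -2, Au(III) ⇒ ion charge 1+.
Anion [Ta…]: ligand charges -6, Ta(V) ⇒ ion charge 1−.
One 1+ cation balances one 1− anion.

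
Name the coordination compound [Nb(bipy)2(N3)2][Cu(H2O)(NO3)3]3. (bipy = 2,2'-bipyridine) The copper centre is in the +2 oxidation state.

Both ions are complex: the cation is named first with the plain metal name, the anion second with the -ate form; each ion's ligands are alphabetised independently.
Cu is given as +2; the anion's ligand charges sum to -3, so the complex anion is 1−.
With 3 anions per cation, the cation must be 3×1 = 3+.
Cation: ligand charges sum to -2; for the ion to be 3+, Nb = +5.

diazidobis(2,2'-bipyridine)niobium(V) aquatrinitratocuprate(II)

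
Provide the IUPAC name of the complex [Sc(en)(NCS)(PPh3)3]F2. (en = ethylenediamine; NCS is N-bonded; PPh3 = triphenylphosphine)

(ethylenediamine)isothiocyanatotris(triphenylphosphine)scandium(III) fluoride

The 2 fluoride counter-ions carry a total charge of -2, so each complex ion is 2+.
Ligand charges: 1×ethylenediamine (neutral), 1×isothiocyanato (-1 each), 3×triphenylphosphine (neutral); total -1. So Sc + (-1) = 2+, giving Sc = +3.
Ligands are named alphabetically: ethylenediamine before isothiocyanato before triphenylphosphine.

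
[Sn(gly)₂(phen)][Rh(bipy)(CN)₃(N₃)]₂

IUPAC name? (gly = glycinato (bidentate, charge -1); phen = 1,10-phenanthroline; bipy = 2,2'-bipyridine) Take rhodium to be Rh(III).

bis(glycinato)(1,10-phenanthroline)tin(IV) azido(2,2'-bipyridine)tricyanorhodate(III)

Both ions are complex: the cation is named first with the plain metal name, the anion second with the -ate form; each ion's ligands are alphabetised independently.
Rh is given as +3; the anion's ligand charges sum to -4, so the complex anion is 1−.
With 2 anions per cation, the cation must be 2×1 = 2+.
Cation: ligand charges sum to -2; for the ion to be 2+, Sn = +4.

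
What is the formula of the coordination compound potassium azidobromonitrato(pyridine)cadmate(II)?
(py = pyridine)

Ligands: 1 pyridine (py, neutral), 1 bromo (Br, -1), 1 nitrato (NO3, -1), 1 azido (N3, -1). Ligand charge sum = -3.
With Cd in oxidation state +2, the complex ion is [Cd...]^1−.
Charge balance with potassium (+1) requires 1 complex ion per 1 potassium.

K[CdBr(N3)(NO3)(py)]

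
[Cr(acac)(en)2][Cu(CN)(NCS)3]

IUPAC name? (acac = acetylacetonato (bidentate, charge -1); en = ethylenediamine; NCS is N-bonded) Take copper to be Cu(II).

Both ions are complex: the cation is named first with the plain metal name, the anion second with the -ate form; each ion's ligands are alphabetised independently.
Cu is given as +2; the anion's ligand charges sum to -4, so the complex anion is 2−.
A 1:1 salt means the cation carries the equal and opposite charge, 2+.
Cation: ligand charges sum to -1; for the ion to be 2+, Cr = +3.

(acetylacetonato)bis(ethylenediamine)chromium(III) cyanotriisothiocyanatocuprate(II)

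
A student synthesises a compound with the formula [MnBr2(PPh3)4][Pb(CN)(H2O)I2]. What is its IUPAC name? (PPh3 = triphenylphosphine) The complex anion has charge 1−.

dibromotetrakis(triphenylphosphine)manganese(III) aquacyanodiiodoplumbate(II)

Both ions are complex: the cation is named first with the plain metal name, the anion second with the -ate form; each ion's ligands are alphabetised independently.
The complex anion is given as 1−; its ligand charges sum to -3, so Pb = +2.
A 1:1 salt means the cation carries the equal and opposite charge, 1+.
Cation: ligand charges sum to -2; for the ion to be 1+, Mn = +3.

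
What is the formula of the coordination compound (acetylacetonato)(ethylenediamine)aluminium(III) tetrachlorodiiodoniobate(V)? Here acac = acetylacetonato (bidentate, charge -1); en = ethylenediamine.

Cation [Al…]: ligand charges -1, Al(III) ⇒ ion charge 2+.
Anion [Nb…]: ligand charges -6, Nb(V) ⇒ ion charge 1−.

[Al(acac)(en)][NbCl4I2]2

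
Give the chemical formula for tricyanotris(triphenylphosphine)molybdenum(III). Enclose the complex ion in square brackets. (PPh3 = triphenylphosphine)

[Mo(CN)3(PPh3)3]

Ligands: 3 cyano (CN, -1), 3 triphenylphosphine (PPh3, neutral). Ligand charge sum = -3.
With Mo in oxidation state +3, the complex ion is [Mo...].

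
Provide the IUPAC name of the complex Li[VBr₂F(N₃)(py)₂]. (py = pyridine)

lithium azidodibromofluorobis(pyridine)vanadate(III)

The 1 lithium counter-ion carries a total charge of +1, so each complex ion is 1−.
Ligand charges: 2×pyridine (neutral), 1×azido (-1 each), 2×bromo (-1 each), 1×fluoro (-1 each); total -4. So V + (-4) = 1−, giving V = +3.
The complex ion is anionic, so vanadium takes the -ate form vanadate(III).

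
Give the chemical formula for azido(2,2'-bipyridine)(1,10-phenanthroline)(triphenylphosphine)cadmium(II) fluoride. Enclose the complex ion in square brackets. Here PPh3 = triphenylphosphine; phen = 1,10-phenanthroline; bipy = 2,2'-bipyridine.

[Cd(bipy)(N3)(phen)(PPh3)]F

Ligands: 1 triphenylphosphine (PPh3, neutral), 1 1,10-phenanthroline (phen, neutral), 1 2,2'-bipyridine (bipy, neutral), 1 azido (N3, -1). Ligand charge sum = -1.
With Cd in oxidation state +2, the complex ion is [Cd...]^1+.
Charge balance with fluoride (-1) requires 1 complex ion per 1 fluoride.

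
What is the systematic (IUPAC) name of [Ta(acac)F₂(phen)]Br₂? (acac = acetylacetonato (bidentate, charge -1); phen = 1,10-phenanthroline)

(acetylacetonato)difluoro(1,10-phenanthroline)tantalum(V) bromide

The 2 bromide counter-ions carry a total charge of -2, so each complex ion is 2+.
Ligand charges: 1×acetylacetonato (-1 each), 1×1,10-phenanthroline (neutral), 2×fluoro (-1 each); total -3. So Ta + (-3) = 2+, giving Ta = +5.
Ligands are named alphabetically: acetylacetonato before fluoro before phenanthroline.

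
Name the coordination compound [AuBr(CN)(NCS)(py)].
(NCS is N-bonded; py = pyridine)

There is no counter-ion, so the complex is neutral overall.
Ligand charges: 1×bromo (-1 each), 1×isothiocyanato (-1 each), 1×pyridine (neutral), 1×cyano (-1 each); total -3. So Au + (-3) = 0, giving Au = +3.
Ligands are named alphabetically: bromo before cyano before isothiocyanato before pyridine.

bromocyanoisothiocyanato(pyridine)gold(III)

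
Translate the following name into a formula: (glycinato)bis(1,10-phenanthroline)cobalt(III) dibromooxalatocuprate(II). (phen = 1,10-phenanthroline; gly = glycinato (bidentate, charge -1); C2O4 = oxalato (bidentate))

Cation [Co…]: ligand charges -1, Co(III) ⇒ ion charge 2+.
Anion [Cu…]: ligand charges -4, Cu(II) ⇒ ion charge 2−.
One 2+ cation balances one 2− anion.

[Co(gly)(phen)2][CuBr2(C2O4)]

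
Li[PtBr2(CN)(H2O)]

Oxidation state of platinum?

+2

1 lithium outside the brackets (+1 each) → the complex ion is 1−.
Ligand charges: 2×Br = -2; 1×CN = -1; 1×H2O neutral; sum -3.
Pt + (-3) = 1− ⇒ Pt is +2.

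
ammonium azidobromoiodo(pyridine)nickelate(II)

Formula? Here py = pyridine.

Ligands: 1 iodo (I, -1), 1 azido (N3, -1), 1 pyridine (py, neutral), 1 bromo (Br, -1). Ligand charge sum = -3.
Charge balance with ammonium (+1) requires 1 complex ion per 1 ammonium.

NH4[NiBrI(N3)(py)]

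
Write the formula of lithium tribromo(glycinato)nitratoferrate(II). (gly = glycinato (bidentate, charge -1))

Li3[FeBr3(gly)(NO3)]

Ligands: 1 nitrato (NO3, -1), 3 bromo (Br, -1), 1 glycinato (gly, -1). Ligand charge sum = -5.
With Fe in oxidation state +2, the complex ion is [Fe...]^3−.
Charge balance with lithium (+1) requires 1 complex ion per 3 lithium.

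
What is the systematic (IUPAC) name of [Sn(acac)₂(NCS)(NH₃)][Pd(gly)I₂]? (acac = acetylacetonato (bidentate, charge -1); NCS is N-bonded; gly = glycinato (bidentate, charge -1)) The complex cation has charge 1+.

bis(acetylacetonato)ammineisothiocyanatotin(IV) (glycinato)diiodopalladate(II)

The complex cation is given as 1+; its ligand charges sum to -3, so Sn = +4.
A 1:1 salt means the anion carries the equal and opposite charge, 1−.
Anion: ligand charges sum to -3; for the ion to be 1−, Pd = +2.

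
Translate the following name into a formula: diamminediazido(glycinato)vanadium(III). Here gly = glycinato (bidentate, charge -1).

Ligands: 2 azido (N3, -1), 1 glycinato (gly, -1), 2 ammine (NH3, neutral). Ligand charge sum = -3.
With V in oxidation state +3, the complex ion is [V...].

[V(gly)(N3)2(NH3)2]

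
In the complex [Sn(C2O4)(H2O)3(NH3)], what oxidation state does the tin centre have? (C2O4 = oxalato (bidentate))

+2

No counter-ion: the bracketed complex is neutral.
Ligand charges: 1×C2O4 = -2; 3×H2O neutral; 1×NH3 neutral; sum -2.
Sn + (-2) = 0 ⇒ Sn is +2.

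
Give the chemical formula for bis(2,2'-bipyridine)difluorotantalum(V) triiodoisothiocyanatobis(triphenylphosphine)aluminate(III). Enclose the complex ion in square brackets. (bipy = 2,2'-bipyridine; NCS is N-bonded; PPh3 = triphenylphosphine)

[Ta(bipy)2F2][AlI3(NCS)(PPh3)2]3

Cation [Ta…]: ligand charges -2, Ta(V) ⇒ ion charge 3+.
Anion [Al…]: ligand charges -4, Al(III) ⇒ ion charge 1−.
One 3+ cation requires 3 of the 1− anion.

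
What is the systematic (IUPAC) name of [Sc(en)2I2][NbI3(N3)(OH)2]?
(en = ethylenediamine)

bis(ethylenediamine)diiodoscandium(III) azidodihydroxotriiodoniobate(V)

Both ions are complex: the cation is named first with the plain metal name, the anion second with the -ate form; each ion's ligands are alphabetised independently.
Scandium is always +3 in its complexes; the cation's ligand charges sum to -2, so the complex cation is 1+.
A 1:1 salt means the anion carries the equal and opposite charge, 1−.
Anion: ligand charges sum to -6; for the ion to be 1−, Nb = +5.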